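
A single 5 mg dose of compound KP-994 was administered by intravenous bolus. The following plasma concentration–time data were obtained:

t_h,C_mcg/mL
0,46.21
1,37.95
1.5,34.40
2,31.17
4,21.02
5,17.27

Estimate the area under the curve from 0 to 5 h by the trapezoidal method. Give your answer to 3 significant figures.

Trapezoidal AUC_0→5:
  [0→1]: (46.21+37.95)/2 × 1 = 42.08
  [1→1.5]: (37.95+34.40)/2 × 0.5 = 18.0875
  [1.5→2]: (34.40+31.17)/2 × 0.5 = 16.3925
  [2→4]: (31.17+21.02)/2 × 2 = 52.19
  [4→5]: (21.02+17.27)/2 × 1 = 19.145
  Sum = 147.895 mcg/mL·h

AUC = 148 mcg/mL·h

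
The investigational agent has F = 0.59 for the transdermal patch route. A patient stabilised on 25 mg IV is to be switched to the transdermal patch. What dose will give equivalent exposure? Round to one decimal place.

For equal systemic exposure: F × D_ev = D_iv
D_ev = D_iv / F = 25 / 0.59 = 42.3729 mg

D_transdermal = 42.4 mg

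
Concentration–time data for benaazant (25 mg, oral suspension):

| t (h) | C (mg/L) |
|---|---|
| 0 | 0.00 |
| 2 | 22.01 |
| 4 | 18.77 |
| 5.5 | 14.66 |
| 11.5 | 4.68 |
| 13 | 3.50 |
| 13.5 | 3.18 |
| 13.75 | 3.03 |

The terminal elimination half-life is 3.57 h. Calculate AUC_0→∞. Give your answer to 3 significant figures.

Trapezoidal AUC_0→13.75:
  [0→2]: (0.00+22.01)/2 × 2 = 22.01
  [2→4]: (22.01+18.77)/2 × 2 = 40.78
  [4→5.5]: (18.77+14.66)/2 × 1.5 = 25.0725
  [5.5→11.5]: (14.66+4.68)/2 × 6 = 58.02
  [11.5→13]: (4.68+3.50)/2 × 1.5 = 6.135
  [13→13.5]: (3.50+3.18)/2 × 0.5 = 1.67
  [13.5→13.75]: (3.18+3.03)/2 × 0.25 = 0.77625
  Sum = 154.46375 mg/L·h
k_e = ln2 / t½ = 0.693147 / 3.57 = 0.1942 h^-1
Extrapolated tail: C_last / k_e = 3.03 / 0.1942 = 15.602
AUC_0→∞ = 154.46375 + 15.602 = 170.06575 mg/L·h

AUC = 170 mg/L·h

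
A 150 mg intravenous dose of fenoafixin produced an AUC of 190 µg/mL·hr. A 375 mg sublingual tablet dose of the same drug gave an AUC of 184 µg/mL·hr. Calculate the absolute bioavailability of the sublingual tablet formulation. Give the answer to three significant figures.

F = 0.387

F = (AUC_ev / D_ev) / (AUC_iv / D_iv)
  = (184/375) / (190/150)
  = 0.490667 / 1.26667 = 0.3874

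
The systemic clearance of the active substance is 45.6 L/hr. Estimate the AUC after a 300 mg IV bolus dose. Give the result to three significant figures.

AUC_0→∞ = Dose_iv / CL
        = 300 / 45.6 = 6.57895 mg/L·hr

AUC = 6.58 mg/L·hr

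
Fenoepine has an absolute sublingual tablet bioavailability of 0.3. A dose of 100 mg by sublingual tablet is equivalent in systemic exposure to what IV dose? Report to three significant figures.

D_iv = 30.0 mg

Systemic exposure from an extravascular dose = F × D_ev, so the equivalent IV dose is F × D_ev.
D_iv = F × D_ev = 0.3 × 100 = 30 mg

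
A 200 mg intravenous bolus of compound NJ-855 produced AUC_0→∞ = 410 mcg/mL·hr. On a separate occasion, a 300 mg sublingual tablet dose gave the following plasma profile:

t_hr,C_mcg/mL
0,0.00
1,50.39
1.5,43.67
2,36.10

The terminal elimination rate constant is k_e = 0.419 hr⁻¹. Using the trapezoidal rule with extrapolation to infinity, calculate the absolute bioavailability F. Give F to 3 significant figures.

Trapezoidal AUC_0→2 (sublingual tablet):
  [0→1]: (0.00+50.39)/2 × 1 = 25.195
  [1→1.5]: (50.39+43.67)/2 × 0.5 = 23.515
  [1.5→2]: (43.67+36.10)/2 × 0.5 = 19.9425
  Sum = 68.6525 mcg/mL·hr
Tail: C_last/k_e = 36.10/0.419 = 86.158
AUC_0→∞ (sublingual tablet) = 68.6525 + 86.158 = 154.8105 mcg/mL·hr
F = (AUC_ev/D_ev)/(AUC_iv/D_iv) = (154.8105/300)/(410/200) = 0.516035/2.05 = 0.2517

F = 0.252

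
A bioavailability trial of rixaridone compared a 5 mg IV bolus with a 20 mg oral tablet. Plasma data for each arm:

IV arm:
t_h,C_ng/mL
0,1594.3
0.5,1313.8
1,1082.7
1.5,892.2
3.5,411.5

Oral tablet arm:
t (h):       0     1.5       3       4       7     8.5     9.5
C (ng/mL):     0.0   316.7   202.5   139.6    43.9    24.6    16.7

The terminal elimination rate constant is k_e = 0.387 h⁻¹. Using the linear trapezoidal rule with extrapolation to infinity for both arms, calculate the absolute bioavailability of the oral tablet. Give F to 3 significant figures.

F = 0.0710

Trapezoidal AUC_0→3.5 (IV):
  [0→0.5]: (1594.3+1313.8)/2 × 0.5 = 727.025
  [0.5→1]: (1313.8+1082.7)/2 × 0.5 = 599.125
  [1→1.5]: (1082.7+892.2)/2 × 0.5 = 493.725
  [1.5→3.5]: (892.2+411.5)/2 × 2 = 1303.7
  Sum = 3123.575 ng/mL·h
IV tail: 411.5/0.387 = 1063.307; AUC_iv,0→∞ = 3123.575 + 1063.307 = 4186.882 ng/mL·h
Trapezoidal AUC_0→9.5 (oral tablet):
  [0→1.5]: (0.0+316.7)/2 × 1.5 = 237.525
  [1.5→3]: (316.7+202.5)/2 × 1.5 = 389.4
  [3→4]: (202.5+139.6)/2 × 1 = 171.05
  [4→7]: (139.6+43.9)/2 × 3 = 275.25
  [7→8.5]: (43.9+24.6)/2 × 1.5 = 51.375
  [8.5→9.5]: (24.6+16.7)/2 × 1 = 20.65
  Sum = 1145.25 ng/mL·h
oral tablet tail: 16.7/0.387 = 43.152; AUC_ev,0→∞ = 1145.25 + 43.152 = 1188.402 ng/mL·h
F = (AUC_ev/D_ev)/(AUC_iv/D_iv) = (1188.402/20)/(4186.882/5) = 59.4201/837.3764 = 0.0710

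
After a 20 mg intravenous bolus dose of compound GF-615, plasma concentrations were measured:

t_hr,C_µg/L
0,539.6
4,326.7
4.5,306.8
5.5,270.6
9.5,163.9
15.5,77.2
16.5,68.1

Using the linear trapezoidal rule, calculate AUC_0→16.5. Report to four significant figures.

Trapezoidal AUC_0→16.5:
  [0→4]: (539.6+326.7)/2 × 4 = 1732.6
  [4→4.5]: (326.7+306.8)/2 × 0.5 = 158.375
  [4.5→5.5]: (306.8+270.6)/2 × 1 = 288.7
  [5.5→9.5]: (270.6+163.9)/2 × 4 = 869.0
  [9.5→15.5]: (163.9+77.2)/2 × 6 = 723.3
  [15.5→16.5]: (77.2+68.1)/2 × 1 = 72.65
  Sum = 3844.625 µg/L·hr

AUC = 3845 µg/L·hr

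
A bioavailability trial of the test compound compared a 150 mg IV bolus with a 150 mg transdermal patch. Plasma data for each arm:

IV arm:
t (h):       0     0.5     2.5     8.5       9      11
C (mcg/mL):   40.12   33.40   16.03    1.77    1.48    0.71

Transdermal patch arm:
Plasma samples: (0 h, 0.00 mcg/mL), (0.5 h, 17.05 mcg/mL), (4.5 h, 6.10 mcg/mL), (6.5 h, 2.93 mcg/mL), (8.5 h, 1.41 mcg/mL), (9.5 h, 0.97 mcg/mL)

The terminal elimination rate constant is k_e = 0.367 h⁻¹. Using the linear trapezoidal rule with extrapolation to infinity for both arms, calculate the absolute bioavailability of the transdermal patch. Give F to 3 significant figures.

F = 0.537

Trapezoidal AUC_0→11 (IV):
  [0→0.5]: (40.12+33.40)/2 × 0.5 = 18.38
  [0.5→2.5]: (33.40+16.03)/2 × 2 = 49.43
  [2.5→8.5]: (16.03+1.77)/2 × 6 = 53.4
  [8.5→9]: (1.77+1.48)/2 × 0.5 = 0.8125
  [9→11]: (1.48+0.71)/2 × 2 = 2.19
  Sum = 124.2125 mcg/mL·h
IV tail: 0.71/0.367 = 1.935; AUC_iv,0→∞ = 124.2125 + 1.935 = 126.1475 mcg/mL·h
Trapezoidal AUC_0→9.5 (transdermal patch):
  [0→0.5]: (0.00+17.05)/2 × 0.5 = 4.2625
  [0.5→4.5]: (17.05+6.10)/2 × 4 = 46.3
  [4.5→6.5]: (6.10+2.93)/2 × 2 = 9.03
  [6.5→8.5]: (2.93+1.41)/2 × 2 = 4.34
  [8.5→9.5]: (1.41+0.97)/2 × 1 = 1.19
  Sum = 65.1225 mcg/mL·h
transdermal patch tail: 0.97/0.367 = 2.643; AUC_ev,0→∞ = 65.1225 + 2.643 = 67.7655 mcg/mL·h
F = (AUC_ev/D_ev)/(AUC_iv/D_iv) = (67.7655/150)/(126.1475/150) = 0.45177/0.840983 = 0.5372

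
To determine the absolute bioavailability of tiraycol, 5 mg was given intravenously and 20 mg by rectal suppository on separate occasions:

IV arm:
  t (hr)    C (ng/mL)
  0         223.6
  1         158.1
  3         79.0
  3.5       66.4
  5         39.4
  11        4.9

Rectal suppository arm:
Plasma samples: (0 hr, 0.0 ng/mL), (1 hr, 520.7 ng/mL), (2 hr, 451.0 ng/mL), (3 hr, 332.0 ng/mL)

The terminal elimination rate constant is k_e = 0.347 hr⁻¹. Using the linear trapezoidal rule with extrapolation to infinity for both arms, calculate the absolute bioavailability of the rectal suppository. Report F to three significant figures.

F = 0.758

Trapezoidal AUC_0→11 (IV):
  [0→1]: (223.6+158.1)/2 × 1 = 190.85
  [1→3]: (158.1+79.0)/2 × 2 = 237.1
  [3→3.5]: (79.0+66.4)/2 × 0.5 = 36.35
  [3.5→5]: (66.4+39.4)/2 × 1.5 = 79.35
  [5→11]: (39.4+4.9)/2 × 6 = 132.9
  Sum = 676.55 ng/mL·hr
IV tail: 4.9/0.347 = 14.121; AUC_iv,0→∞ = 676.55 + 14.121 = 690.671 ng/mL·hr
Trapezoidal AUC_0→3 (rectal suppository):
  [0→1]: (0.0+520.7)/2 × 1 = 260.35
  [1→2]: (520.7+451.0)/2 × 1 = 485.85
  [2→3]: (451.0+332.0)/2 × 1 = 391.5
  Sum = 1137.7 ng/mL·hr
rectal suppository tail: 332.0/0.347 = 956.772; AUC_ev,0→∞ = 1137.7 + 956.772 = 2094.472 ng/mL·hr
F = (AUC_ev/D_ev)/(AUC_iv/D_iv) = (2094.472/20)/(690.671/5) = 104.7236/138.1342 = 0.7581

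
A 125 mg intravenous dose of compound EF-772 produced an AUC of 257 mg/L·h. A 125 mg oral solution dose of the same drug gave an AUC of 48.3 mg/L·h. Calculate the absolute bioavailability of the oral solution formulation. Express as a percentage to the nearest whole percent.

F = (AUC_ev / D_ev) / (AUC_iv / D_iv)
  = (48.3/125) / (257/125)
  = 0.3864 / 2.056 = 0.1879
  = 18.79%

F = 19%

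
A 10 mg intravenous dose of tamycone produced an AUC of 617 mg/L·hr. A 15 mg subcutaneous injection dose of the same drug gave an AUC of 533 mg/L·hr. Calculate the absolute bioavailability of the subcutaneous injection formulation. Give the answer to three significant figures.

F = 0.576

F = (AUC_ev / D_ev) / (AUC_iv / D_iv)
  = (533/15) / (617/10)
  = 35.5333 / 61.7 = 0.5759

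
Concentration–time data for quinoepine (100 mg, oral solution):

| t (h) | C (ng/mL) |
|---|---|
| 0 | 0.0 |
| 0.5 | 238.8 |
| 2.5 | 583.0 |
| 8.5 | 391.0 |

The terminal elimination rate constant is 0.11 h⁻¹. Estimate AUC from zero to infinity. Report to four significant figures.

AUC = 7358 ng/mL·h

Trapezoidal AUC_0→8.5:
  [0→0.5]: (0.0+238.8)/2 × 0.5 = 59.7
  [0.5→2.5]: (238.8+583.0)/2 × 2 = 821.8
  [2.5→8.5]: (583.0+391.0)/2 × 6 = 2922.0
  Sum = 3803.5 ng/mL·h
Extrapolated tail: C_last / k_e = 391.0 / 0.11 = 3554.545
AUC_0→∞ = 3803.5 + 3554.545 = 7358.045 ng/mL·h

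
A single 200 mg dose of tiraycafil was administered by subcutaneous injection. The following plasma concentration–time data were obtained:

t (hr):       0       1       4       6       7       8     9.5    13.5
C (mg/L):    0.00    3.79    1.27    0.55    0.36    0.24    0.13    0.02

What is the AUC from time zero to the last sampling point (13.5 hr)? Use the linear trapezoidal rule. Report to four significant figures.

AUC = 12.64 mg/L·hr

Trapezoidal AUC_0→13.5:
  [0→1]: (0.00+3.79)/2 × 1 = 1.895
  [1→4]: (3.79+1.27)/2 × 3 = 7.59
  [4→6]: (1.27+0.55)/2 × 2 = 1.82
  [6→7]: (0.55+0.36)/2 × 1 = 0.455
  [7→8]: (0.36+0.24)/2 × 1 = 0.3
  [8→9.5]: (0.24+0.13)/2 × 1.5 = 0.2775
  [9.5→13.5]: (0.13+0.02)/2 × 4 = 0.3
  Sum = 12.6375 mg/L·hr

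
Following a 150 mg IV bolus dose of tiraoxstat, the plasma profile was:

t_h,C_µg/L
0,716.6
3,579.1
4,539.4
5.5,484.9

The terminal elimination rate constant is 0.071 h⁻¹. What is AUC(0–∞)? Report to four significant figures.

Trapezoidal AUC_0→5.5:
  [0→3]: (716.6+579.1)/2 × 3 = 1943.55
  [3→4]: (579.1+539.4)/2 × 1 = 559.25
  [4→5.5]: (539.4+484.9)/2 × 1.5 = 768.225
  Sum = 3271.025 µg/L·h
Extrapolated tail: C_last / k_e = 484.9 / 0.071 = 6829.577
AUC_0→∞ = 3271.025 + 6829.577 = 10100.602 µg/L·h

AUC = 10100 µg/L·h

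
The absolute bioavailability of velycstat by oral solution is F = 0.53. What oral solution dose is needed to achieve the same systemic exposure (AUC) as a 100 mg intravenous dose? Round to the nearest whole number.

For equal systemic exposure: F × D_ev = D_iv
D_ev = D_iv / F = 100 / 0.53 = 188.679 mg

D_oral = 189 mg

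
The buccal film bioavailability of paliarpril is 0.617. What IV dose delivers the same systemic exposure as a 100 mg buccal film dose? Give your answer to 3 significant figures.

Systemic exposure from an extravascular dose = F × D_ev, so the equivalent IV dose is F × D_ev.
D_iv = F × D_ev = 0.617 × 100 = 61.7 mg

D_iv = 61.7 mg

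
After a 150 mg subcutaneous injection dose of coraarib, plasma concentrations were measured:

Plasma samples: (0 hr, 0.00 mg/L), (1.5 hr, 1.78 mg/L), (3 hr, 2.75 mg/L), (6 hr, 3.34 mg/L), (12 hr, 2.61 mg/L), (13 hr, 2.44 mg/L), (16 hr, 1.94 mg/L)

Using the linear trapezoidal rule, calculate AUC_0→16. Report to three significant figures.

AUC = 40.8 mg/L·hr

Trapezoidal AUC_0→16:
  [0→1.5]: (0.00+1.78)/2 × 1.5 = 1.335
  [1.5→3]: (1.78+2.75)/2 × 1.5 = 3.3975
  [3→6]: (2.75+3.34)/2 × 3 = 9.135
  [6→12]: (3.34+2.61)/2 × 6 = 17.85
  [12→13]: (2.61+2.44)/2 × 1 = 2.525
  [13→16]: (2.44+1.94)/2 × 3 = 6.57
  Sum = 40.8125 mg/L·hr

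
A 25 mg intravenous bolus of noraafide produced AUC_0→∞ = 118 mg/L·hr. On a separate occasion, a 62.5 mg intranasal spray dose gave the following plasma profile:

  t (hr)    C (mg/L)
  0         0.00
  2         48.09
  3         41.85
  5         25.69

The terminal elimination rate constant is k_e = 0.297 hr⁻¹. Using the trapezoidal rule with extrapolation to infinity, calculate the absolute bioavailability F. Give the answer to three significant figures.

F = 0.838

Trapezoidal AUC_0→5 (intranasal spray):
  [0→2]: (0.00+48.09)/2 × 2 = 48.09
  [2→3]: (48.09+41.85)/2 × 1 = 44.97
  [3→5]: (41.85+25.69)/2 × 2 = 67.54
  Sum = 160.6 mg/L·hr
Tail: C_last/k_e = 25.69/0.297 = 86.498
AUC_0→∞ (intranasal spray) = 160.6 + 86.498 = 247.098 mg/L·hr
F = (AUC_ev/D_ev)/(AUC_iv/D_iv) = (247.098/62.5)/(118/25) = 3.953568/4.72 = 0.8376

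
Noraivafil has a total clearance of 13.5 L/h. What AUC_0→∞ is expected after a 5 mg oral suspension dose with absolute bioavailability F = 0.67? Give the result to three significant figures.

AUC_0→∞ = F × Dose / CL
        = 0.67 × 5 / 13.5 = 0.248148 mg/L·h

AUC = 0.248 mg/L·h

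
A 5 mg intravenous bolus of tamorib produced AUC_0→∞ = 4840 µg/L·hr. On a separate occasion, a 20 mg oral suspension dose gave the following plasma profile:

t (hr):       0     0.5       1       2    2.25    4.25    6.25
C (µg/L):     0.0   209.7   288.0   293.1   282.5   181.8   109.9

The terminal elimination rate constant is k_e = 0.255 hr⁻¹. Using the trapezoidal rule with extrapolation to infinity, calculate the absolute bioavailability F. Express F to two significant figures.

Trapezoidal AUC_0→6.25 (oral suspension):
  [0→0.5]: (0.0+209.7)/2 × 0.5 = 52.425
  [0.5→1]: (209.7+288.0)/2 × 0.5 = 124.425
  [1→2]: (288.0+293.1)/2 × 1 = 290.55
  [2→2.25]: (293.1+282.5)/2 × 0.25 = 71.95
  [2.25→4.25]: (282.5+181.8)/2 × 2 = 464.3
  [4.25→6.25]: (181.8+109.9)/2 × 2 = 291.7
  Sum = 1295.35 µg/L·hr
Tail: C_last/k_e = 109.9/0.255 = 430.980
AUC_0→∞ (oral suspension) = 1295.35 + 430.980 = 1726.33 µg/L·hr
F = (AUC_ev/D_ev)/(AUC_iv/D_iv) = (1726.33/20)/(4840/5) = 86.3165/968 = 0.0892

F = 0.089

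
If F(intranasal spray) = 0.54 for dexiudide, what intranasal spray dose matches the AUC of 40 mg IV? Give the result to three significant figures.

D_intranasal = 74.1 mg

For equal systemic exposure: F × D_ev = D_iv
D_ev = D_iv / F = 40 / 0.54 = 74.0741 mg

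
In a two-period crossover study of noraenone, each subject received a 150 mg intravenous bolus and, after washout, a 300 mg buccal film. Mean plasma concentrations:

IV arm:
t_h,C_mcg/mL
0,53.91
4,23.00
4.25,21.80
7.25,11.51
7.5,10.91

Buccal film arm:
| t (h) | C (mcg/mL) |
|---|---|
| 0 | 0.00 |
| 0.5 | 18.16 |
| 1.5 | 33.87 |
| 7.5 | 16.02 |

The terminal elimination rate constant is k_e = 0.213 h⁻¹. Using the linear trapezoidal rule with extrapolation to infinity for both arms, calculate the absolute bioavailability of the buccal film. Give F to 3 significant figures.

F = 0.485

Trapezoidal AUC_0→7.5 (IV):
  [0→4]: (53.91+23.00)/2 × 4 = 153.82
  [4→4.25]: (23.00+21.80)/2 × 0.25 = 5.6
  [4.25→7.25]: (21.80+11.51)/2 × 3 = 49.965
  [7.25→7.5]: (11.51+10.91)/2 × 0.25 = 2.8025
  Sum = 212.1875 mcg/mL·h
IV tail: 10.91/0.213 = 51.221; AUC_iv,0→∞ = 212.1875 + 51.221 = 263.4085 mcg/mL·h
Trapezoidal AUC_0→7.5 (buccal film):
  [0→0.5]: (0.00+18.16)/2 × 0.5 = 4.54
  [0.5→1.5]: (18.16+33.87)/2 × 1 = 26.015
  [1.5→7.5]: (33.87+16.02)/2 × 6 = 149.67
  Sum = 180.225 mcg/mL·h
buccal film tail: 16.02/0.213 = 75.211; AUC_ev,0→∞ = 180.225 + 75.211 = 255.436 mcg/mL·h
F = (AUC_ev/D_ev)/(AUC_iv/D_iv) = (255.436/300)/(263.4085/150) = 0.851453/1.75606 = 0.4849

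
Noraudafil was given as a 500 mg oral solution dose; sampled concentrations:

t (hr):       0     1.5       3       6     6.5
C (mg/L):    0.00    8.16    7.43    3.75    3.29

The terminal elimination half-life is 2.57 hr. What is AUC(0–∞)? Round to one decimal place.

Trapezoidal AUC_0→6.5:
  [0→1.5]: (0.00+8.16)/2 × 1.5 = 6.12
  [1.5→3]: (8.16+7.43)/2 × 1.5 = 11.6925
  [3→6]: (7.43+3.75)/2 × 3 = 16.77
  [6→6.5]: (3.75+3.29)/2 × 0.5 = 1.76
  Sum = 36.3425 mg/L·hr
k_e = ln2 / t½ = 0.693147 / 2.57 = 0.2697 hr^-1
Extrapolated tail: C_last / k_e = 3.29 / 0.2697 = 12.199
AUC_0→∞ = 36.3425 + 12.199 = 48.5415 mg/L·hr

AUC = 48.5 mg/L·hr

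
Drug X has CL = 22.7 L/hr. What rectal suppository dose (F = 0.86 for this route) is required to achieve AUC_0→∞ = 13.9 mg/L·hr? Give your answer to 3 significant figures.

Dose = 367 mg

Dose = CL × AUC_0→∞ / F
     = 22.7 × 13.9 / 0.86 = 366.895 mg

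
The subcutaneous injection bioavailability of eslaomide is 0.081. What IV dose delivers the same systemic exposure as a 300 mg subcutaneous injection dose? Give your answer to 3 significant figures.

Systemic exposure from an extravascular dose = F × D_ev, so the equivalent IV dose is F × D_ev.
D_iv = F × D_ev = 0.081 × 300 = 24.3 mg

D_iv = 24.3 mg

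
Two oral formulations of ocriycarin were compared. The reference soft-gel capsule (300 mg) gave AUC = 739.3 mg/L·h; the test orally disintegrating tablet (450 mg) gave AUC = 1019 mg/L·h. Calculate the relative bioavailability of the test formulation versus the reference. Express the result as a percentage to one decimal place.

F_rel = (AUC_test/D_test) / (AUC_ref/D_ref)
      = (1019/450) / (739.3/300)
      = 2.26444 / 2.46433 = 0.9189 = 91.89%

F_rel = 91.9%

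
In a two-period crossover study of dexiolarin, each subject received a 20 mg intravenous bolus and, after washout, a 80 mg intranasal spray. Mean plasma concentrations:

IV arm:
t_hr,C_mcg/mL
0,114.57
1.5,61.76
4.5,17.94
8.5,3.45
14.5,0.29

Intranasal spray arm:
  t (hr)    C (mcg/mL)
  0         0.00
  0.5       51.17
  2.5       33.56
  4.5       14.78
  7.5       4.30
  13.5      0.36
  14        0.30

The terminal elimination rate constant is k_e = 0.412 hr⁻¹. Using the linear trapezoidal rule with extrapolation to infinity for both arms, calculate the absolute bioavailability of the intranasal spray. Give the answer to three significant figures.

F = 0.154

Trapezoidal AUC_0→14.5 (IV):
  [0→1.5]: (114.57+61.76)/2 × 1.5 = 132.2475
  [1.5→4.5]: (61.76+17.94)/2 × 3 = 119.55
  [4.5→8.5]: (17.94+3.45)/2 × 4 = 42.78
  [8.5→14.5]: (3.45+0.29)/2 × 6 = 11.22
  Sum = 305.7975 mcg/mL·hr
IV tail: 0.29/0.412 = 0.704; AUC_iv,0→∞ = 305.7975 + 0.704 = 306.5015 mcg/mL·hr
Trapezoidal AUC_0→14 (intranasal spray):
  [0→0.5]: (0.00+51.17)/2 × 0.5 = 12.7925
  [0.5→2.5]: (51.17+33.56)/2 × 2 = 84.73
  [2.5→4.5]: (33.56+14.78)/2 × 2 = 48.34
  [4.5→7.5]: (14.78+4.30)/2 × 3 = 28.62
  [7.5→13.5]: (4.30+0.36)/2 × 6 = 13.98
  [13.5→14]: (0.36+0.30)/2 × 0.5 = 0.165
  Sum = 188.6275 mcg/mL·hr
intranasal spray tail: 0.30/0.412 = 0.728; AUC_ev,0→∞ = 188.6275 + 0.728 = 189.3555 mcg/mL·hr
F = (AUC_ev/D_ev)/(AUC_iv/D_iv) = (189.3555/80)/(306.5015/20) = 2.36694/15.325075 = 0.1544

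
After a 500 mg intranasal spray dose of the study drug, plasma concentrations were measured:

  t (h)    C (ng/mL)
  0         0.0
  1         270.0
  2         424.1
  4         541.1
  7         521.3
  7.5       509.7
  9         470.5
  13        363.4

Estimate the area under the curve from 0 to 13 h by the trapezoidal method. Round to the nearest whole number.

AUC = 5702 ng/mL·h

Trapezoidal AUC_0→13:
  [0→1]: (0.0+270.0)/2 × 1 = 135.0
  [1→2]: (270.0+424.1)/2 × 1 = 347.05
  [2→4]: (424.1+541.1)/2 × 2 = 965.2
  [4→7]: (541.1+521.3)/2 × 3 = 1593.6
  [7→7.5]: (521.3+509.7)/2 × 0.5 = 257.75
  [7.5→9]: (509.7+470.5)/2 × 1.5 = 735.15
  [9→13]: (470.5+363.4)/2 × 4 = 1667.8
  Sum = 5701.55 ng/mL·h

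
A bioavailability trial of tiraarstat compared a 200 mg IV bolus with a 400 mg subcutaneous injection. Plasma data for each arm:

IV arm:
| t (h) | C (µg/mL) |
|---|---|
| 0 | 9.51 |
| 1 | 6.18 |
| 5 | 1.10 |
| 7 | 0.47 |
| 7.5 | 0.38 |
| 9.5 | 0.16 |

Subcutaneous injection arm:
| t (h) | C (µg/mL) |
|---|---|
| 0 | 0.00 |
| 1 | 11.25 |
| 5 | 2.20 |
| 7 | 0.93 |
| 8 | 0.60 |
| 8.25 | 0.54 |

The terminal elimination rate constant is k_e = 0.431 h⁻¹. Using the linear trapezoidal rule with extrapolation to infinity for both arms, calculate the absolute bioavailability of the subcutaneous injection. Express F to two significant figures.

Trapezoidal AUC_0→9.5 (IV):
  [0→1]: (9.51+6.18)/2 × 1 = 7.845
  [1→5]: (6.18+1.10)/2 × 4 = 14.56
  [5→7]: (1.10+0.47)/2 × 2 = 1.57
  [7→7.5]: (0.47+0.38)/2 × 0.5 = 0.2125
  [7.5→9.5]: (0.38+0.16)/2 × 2 = 0.54
  Sum = 24.7275 µg/mL·h
IV tail: 0.16/0.431 = 0.371; AUC_iv,0→∞ = 24.7275 + 0.371 = 25.0985 µg/mL·h
Trapezoidal AUC_0→8.25 (subcutaneous injection):
  [0→1]: (0.00+11.25)/2 × 1 = 5.625
  [1→5]: (11.25+2.20)/2 × 4 = 26.9
  [5→7]: (2.20+0.93)/2 × 2 = 3.13
  [7→8]: (0.93+0.60)/2 × 1 = 0.765
  [8→8.25]: (0.60+0.54)/2 × 0.25 = 0.1425
  Sum = 36.5625 µg/mL·h
subcutaneous injection tail: 0.54/0.431 = 1.253; AUC_ev,0→∞ = 36.5625 + 1.253 = 37.8155 µg/mL·h
F = (AUC_ev/D_ev)/(AUC_iv/D_iv) = (37.8155/400)/(25.0985/200) = 0.09453875/0.1254925 = 0.7533

F = 0.75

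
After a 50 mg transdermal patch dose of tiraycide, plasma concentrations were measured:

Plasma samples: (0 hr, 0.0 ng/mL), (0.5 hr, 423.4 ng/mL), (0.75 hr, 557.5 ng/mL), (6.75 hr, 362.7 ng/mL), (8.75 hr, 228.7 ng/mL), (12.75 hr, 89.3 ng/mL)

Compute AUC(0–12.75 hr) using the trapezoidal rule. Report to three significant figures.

Trapezoidal AUC_0→12.75:
  [0→0.5]: (0.0+423.4)/2 × 0.5 = 105.85
  [0.5→0.75]: (423.4+557.5)/2 × 0.25 = 122.6125
  [0.75→6.75]: (557.5+362.7)/2 × 6 = 2760.6
  [6.75→8.75]: (362.7+228.7)/2 × 2 = 591.4
  [8.75→12.75]: (228.7+89.3)/2 × 4 = 636.0
  Sum = 4216.4625 ng/mL·hr

AUC = 4220 ng/mL·hr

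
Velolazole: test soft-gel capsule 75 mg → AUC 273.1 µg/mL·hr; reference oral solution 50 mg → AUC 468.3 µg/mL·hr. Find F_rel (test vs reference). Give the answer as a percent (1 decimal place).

F_rel = (AUC_test/D_test) / (AUC_ref/D_ref)
      = (273.1/75) / (468.3/50)
      = 3.64133 / 9.366 = 0.3888 = 38.88%

F_rel = 38.9%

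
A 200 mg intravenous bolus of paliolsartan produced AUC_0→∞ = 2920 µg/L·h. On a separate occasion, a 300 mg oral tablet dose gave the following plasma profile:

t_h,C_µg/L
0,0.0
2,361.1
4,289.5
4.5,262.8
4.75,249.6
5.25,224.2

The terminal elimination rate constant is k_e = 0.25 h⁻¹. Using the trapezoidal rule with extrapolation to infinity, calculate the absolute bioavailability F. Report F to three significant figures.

F = 0.509

Trapezoidal AUC_0→5.25 (oral tablet):
  [0→2]: (0.0+361.1)/2 × 2 = 361.1
  [2→4]: (361.1+289.5)/2 × 2 = 650.6
  [4→4.5]: (289.5+262.8)/2 × 0.5 = 138.075
  [4.5→4.75]: (262.8+249.6)/2 × 0.25 = 64.05
  [4.75→5.25]: (249.6+224.2)/2 × 0.5 = 118.45
  Sum = 1332.275 µg/L·h
Tail: C_last/k_e = 224.2/0.25 = 896.800
AUC_0→∞ (oral tablet) = 1332.275 + 896.800 = 2229.075 µg/L·h
F = (AUC_ev/D_ev)/(AUC_iv/D_iv) = (2229.075/300)/(2920/200) = 7.43025/14.6 = 0.5089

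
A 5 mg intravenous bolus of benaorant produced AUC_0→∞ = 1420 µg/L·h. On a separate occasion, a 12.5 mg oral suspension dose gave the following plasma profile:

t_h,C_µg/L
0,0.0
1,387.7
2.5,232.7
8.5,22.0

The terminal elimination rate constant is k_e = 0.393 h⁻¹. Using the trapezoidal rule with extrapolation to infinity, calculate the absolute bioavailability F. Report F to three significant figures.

F = 0.417

Trapezoidal AUC_0→8.5 (oral suspension):
  [0→1]: (0.0+387.7)/2 × 1 = 193.85
  [1→2.5]: (387.7+232.7)/2 × 1.5 = 465.3
  [2.5→8.5]: (232.7+22.0)/2 × 6 = 764.1
  Sum = 1423.25 µg/L·h
Tail: C_last/k_e = 22.0/0.393 = 55.980
AUC_0→∞ (oral suspension) = 1423.25 + 55.980 = 1479.23 µg/L·h
F = (AUC_ev/D_ev)/(AUC_iv/D_iv) = (1479.23/12.5)/(1420/5) = 118.3384/284 = 0.4167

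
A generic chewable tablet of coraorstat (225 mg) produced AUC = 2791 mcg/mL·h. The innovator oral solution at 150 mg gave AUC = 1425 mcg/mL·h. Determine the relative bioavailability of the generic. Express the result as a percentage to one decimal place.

F_rel = (AUC_test/D_test) / (AUC_ref/D_ref)
      = (2791/225) / (1425/150)
      = 12.4044 / 9.5 = 1.3057 = 130.57%

F_rel = 130.6%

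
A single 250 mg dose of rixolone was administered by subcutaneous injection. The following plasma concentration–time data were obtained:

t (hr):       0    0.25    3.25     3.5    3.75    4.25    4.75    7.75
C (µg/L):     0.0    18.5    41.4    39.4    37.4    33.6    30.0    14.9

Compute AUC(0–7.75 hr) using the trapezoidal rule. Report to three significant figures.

Trapezoidal AUC_0→7.75:
  [0→0.25]: (0.0+18.5)/2 × 0.25 = 2.3125
  [0.25→3.25]: (18.5+41.4)/2 × 3 = 89.85
  [3.25→3.5]: (41.4+39.4)/2 × 0.25 = 10.1
  [3.5→3.75]: (39.4+37.4)/2 × 0.25 = 9.6
  [3.75→4.25]: (37.4+33.6)/2 × 0.5 = 17.75
  [4.25→4.75]: (33.6+30.0)/2 × 0.5 = 15.9
  [4.75→7.75]: (30.0+14.9)/2 × 3 = 67.35
  Sum = 212.8625 µg/L·hr

AUC = 213 µg/L·hr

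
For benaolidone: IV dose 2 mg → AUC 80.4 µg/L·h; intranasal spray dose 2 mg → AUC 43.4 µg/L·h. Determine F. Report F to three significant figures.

F = 0.540

F = (AUC_ev / D_ev) / (AUC_iv / D_iv)
  = (43.4/2) / (80.4/2)
  = 21.7 / 40.2 = 0.5398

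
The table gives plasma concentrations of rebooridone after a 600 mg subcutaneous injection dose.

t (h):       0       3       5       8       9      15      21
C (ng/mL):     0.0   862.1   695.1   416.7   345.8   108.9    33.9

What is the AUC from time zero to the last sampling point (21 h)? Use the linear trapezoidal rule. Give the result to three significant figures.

AUC = 6690 ng/mL·h

Trapezoidal AUC_0→21:
  [0→3]: (0.0+862.1)/2 × 3 = 1293.15
  [3→5]: (862.1+695.1)/2 × 2 = 1557.2
  [5→8]: (695.1+416.7)/2 × 3 = 1667.7
  [8→9]: (416.7+345.8)/2 × 1 = 381.25
  [9→15]: (345.8+108.9)/2 × 6 = 1364.1
  [15→21]: (108.9+33.9)/2 × 6 = 428.4
  Sum = 6691.8 ng/mL·h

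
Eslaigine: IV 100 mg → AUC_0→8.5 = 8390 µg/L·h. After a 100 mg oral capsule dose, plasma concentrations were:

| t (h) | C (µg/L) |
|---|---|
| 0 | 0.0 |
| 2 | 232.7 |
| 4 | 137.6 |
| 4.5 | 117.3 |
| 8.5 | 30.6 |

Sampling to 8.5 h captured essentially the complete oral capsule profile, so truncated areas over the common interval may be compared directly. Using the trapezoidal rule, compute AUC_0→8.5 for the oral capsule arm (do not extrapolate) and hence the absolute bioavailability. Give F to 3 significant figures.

F = 0.115

Trapezoidal AUC_0→8.5 (oral capsule):
  [0→2]: (0.0+232.7)/2 × 2 = 232.7
  [2→4]: (232.7+137.6)/2 × 2 = 370.3
  [4→4.5]: (137.6+117.3)/2 × 0.5 = 63.725
  [4.5→8.5]: (117.3+30.6)/2 × 4 = 295.8
  Sum = 962.525 µg/L·h
F = (AUC_ev/D_ev)/(AUC_iv/D_iv) = (962.525/100)/(8390/100) = 9.62525/83.9 = 0.1147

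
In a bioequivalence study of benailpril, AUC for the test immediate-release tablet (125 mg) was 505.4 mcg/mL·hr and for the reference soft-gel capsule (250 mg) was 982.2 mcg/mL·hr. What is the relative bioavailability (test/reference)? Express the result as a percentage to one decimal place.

F_rel = (AUC_test/D_test) / (AUC_ref/D_ref)
      = (505.4/125) / (982.2/250)
      = 4.0432 / 3.9288 = 1.0291 = 102.91%

F_rel = 102.9%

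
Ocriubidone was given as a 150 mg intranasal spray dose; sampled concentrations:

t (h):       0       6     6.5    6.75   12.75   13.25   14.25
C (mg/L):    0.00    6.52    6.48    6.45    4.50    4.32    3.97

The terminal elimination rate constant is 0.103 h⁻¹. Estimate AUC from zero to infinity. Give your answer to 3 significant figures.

AUC = 102 mg/L·h

Trapezoidal AUC_0→14.25:
  [0→6]: (0.00+6.52)/2 × 6 = 19.56
  [6→6.5]: (6.52+6.48)/2 × 0.5 = 3.25
  [6.5→6.75]: (6.48+6.45)/2 × 0.25 = 1.61625
  [6.75→12.75]: (6.45+4.50)/2 × 6 = 32.85
  [12.75→13.25]: (4.50+4.32)/2 × 0.5 = 2.205
  [13.25→14.25]: (4.32+3.97)/2 × 1 = 4.145
  Sum = 63.62625 mg/L·h
Extrapolated tail: C_last / k_e = 3.97 / 0.103 = 38.544
AUC_0→∞ = 63.62625 + 38.544 = 102.17025 mg/L·h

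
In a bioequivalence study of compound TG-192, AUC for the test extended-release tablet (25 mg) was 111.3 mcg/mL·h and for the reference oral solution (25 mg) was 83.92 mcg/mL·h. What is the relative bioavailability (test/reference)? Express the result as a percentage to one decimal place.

F_rel = 132.6%

F_rel = (AUC_test/D_test) / (AUC_ref/D_ref)
      = (111.3/25) / (83.92/25)
      = 4.452 / 3.3568 = 1.3263 = 132.63%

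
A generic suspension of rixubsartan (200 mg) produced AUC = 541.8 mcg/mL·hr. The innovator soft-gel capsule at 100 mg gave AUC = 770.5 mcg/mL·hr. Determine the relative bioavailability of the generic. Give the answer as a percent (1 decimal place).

F_rel = (AUC_test/D_test) / (AUC_ref/D_ref)
      = (541.8/200) / (770.5/100)
      = 2.709 / 7.705 = 0.3516 = 35.16%

F_rel = 35.2%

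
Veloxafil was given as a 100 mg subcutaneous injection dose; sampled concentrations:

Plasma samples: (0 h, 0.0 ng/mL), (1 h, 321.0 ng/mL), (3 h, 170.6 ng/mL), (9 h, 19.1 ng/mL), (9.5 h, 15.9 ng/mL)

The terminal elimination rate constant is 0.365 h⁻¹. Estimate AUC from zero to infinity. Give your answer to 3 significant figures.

AUC = 1270 ng/mL·h

Trapezoidal AUC_0→9.5:
  [0→1]: (0.0+321.0)/2 × 1 = 160.5
  [1→3]: (321.0+170.6)/2 × 2 = 491.6
  [3→9]: (170.6+19.1)/2 × 6 = 569.1
  [9→9.5]: (19.1+15.9)/2 × 0.5 = 8.75
  Sum = 1229.95 ng/mL·h
Extrapolated tail: C_last / k_e = 15.9 / 0.365 = 43.562
AUC_0→∞ = 1229.95 + 43.562 = 1273.512 ng/mL·h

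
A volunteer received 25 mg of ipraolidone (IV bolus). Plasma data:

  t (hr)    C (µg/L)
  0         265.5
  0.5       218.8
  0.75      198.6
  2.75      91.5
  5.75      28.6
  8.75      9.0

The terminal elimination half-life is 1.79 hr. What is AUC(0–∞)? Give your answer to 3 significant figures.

AUC = 723 µg/L·hr

Trapezoidal AUC_0→8.75:
  [0→0.5]: (265.5+218.8)/2 × 0.5 = 121.075
  [0.5→0.75]: (218.8+198.6)/2 × 0.25 = 52.175
  [0.75→2.75]: (198.6+91.5)/2 × 2 = 290.1
  [2.75→5.75]: (91.5+28.6)/2 × 3 = 180.15
  [5.75→8.75]: (28.6+9.0)/2 × 3 = 56.4
  Sum = 699.9 µg/L·hr
k_e = ln2 / t½ = 0.693147 / 1.79 = 0.3872 hr^-1
Extrapolated tail: C_last / k_e = 9.0 / 0.3872 = 23.244
AUC_0→∞ = 699.9 + 23.244 = 723.144 µg/L·hr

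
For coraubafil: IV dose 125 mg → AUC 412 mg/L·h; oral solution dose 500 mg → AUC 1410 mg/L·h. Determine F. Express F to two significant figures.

F = 0.86

F = (AUC_ev / D_ev) / (AUC_iv / D_iv)
  = (1410/500) / (412/125)
  = 2.82 / 3.296 = 0.8556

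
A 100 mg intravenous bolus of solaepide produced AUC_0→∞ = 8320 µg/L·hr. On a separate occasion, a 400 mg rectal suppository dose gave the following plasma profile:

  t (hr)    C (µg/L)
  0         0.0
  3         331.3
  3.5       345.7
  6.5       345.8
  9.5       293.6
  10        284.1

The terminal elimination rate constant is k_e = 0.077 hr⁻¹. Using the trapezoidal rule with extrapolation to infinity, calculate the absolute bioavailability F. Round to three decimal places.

Trapezoidal AUC_0→10 (rectal suppository):
  [0→3]: (0.0+331.3)/2 × 3 = 496.95
  [3→3.5]: (331.3+345.7)/2 × 0.5 = 169.25
  [3.5→6.5]: (345.7+345.8)/2 × 3 = 1037.25
  [6.5→9.5]: (345.8+293.6)/2 × 3 = 959.1
  [9.5→10]: (293.6+284.1)/2 × 0.5 = 144.425
  Sum = 2806.975 µg/L·hr
Tail: C_last/k_e = 284.1/0.077 = 3689.610
AUC_0→∞ (rectal suppository) = 2806.975 + 3689.610 = 6496.585 µg/L·hr
F = (AUC_ev/D_ev)/(AUC_iv/D_iv) = (6496.585/400)/(8320/100) = 16.2415/83.2 = 0.1952

F = 0.195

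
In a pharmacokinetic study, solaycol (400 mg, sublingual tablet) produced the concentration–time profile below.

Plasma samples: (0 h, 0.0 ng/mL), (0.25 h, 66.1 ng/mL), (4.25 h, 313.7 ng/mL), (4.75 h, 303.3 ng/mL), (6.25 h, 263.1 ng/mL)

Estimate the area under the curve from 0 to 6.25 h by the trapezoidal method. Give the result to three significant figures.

Trapezoidal AUC_0→6.25:
  [0→0.25]: (0.0+66.1)/2 × 0.25 = 8.2625
  [0.25→4.25]: (66.1+313.7)/2 × 4 = 759.6
  [4.25→4.75]: (313.7+303.3)/2 × 0.5 = 154.25
  [4.75→6.25]: (303.3+263.1)/2 × 1.5 = 424.8
  Sum = 1346.9125 ng/mL·h

AUC = 1350 ng/mL·h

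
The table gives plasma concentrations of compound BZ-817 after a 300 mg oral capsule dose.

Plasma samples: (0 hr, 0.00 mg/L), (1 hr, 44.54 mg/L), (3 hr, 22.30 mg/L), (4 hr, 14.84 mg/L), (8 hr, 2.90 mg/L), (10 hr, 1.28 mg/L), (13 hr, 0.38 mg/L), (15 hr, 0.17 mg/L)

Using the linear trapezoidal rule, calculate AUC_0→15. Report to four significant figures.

Trapezoidal AUC_0→15:
  [0→1]: (0.00+44.54)/2 × 1 = 22.27
  [1→3]: (44.54+22.30)/2 × 2 = 66.84
  [3→4]: (22.30+14.84)/2 × 1 = 18.57
  [4→8]: (14.84+2.90)/2 × 4 = 35.48
  [8→10]: (2.90+1.28)/2 × 2 = 4.18
  [10→13]: (1.28+0.38)/2 × 3 = 2.49
  [13→15]: (0.38+0.17)/2 × 2 = 0.55
  Sum = 150.38 mg/L·hr

AUC = 150.4 mg/L·hr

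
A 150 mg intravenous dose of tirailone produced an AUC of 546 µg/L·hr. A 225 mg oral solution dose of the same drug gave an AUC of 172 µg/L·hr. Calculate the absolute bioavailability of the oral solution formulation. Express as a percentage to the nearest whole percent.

F = (AUC_ev / D_ev) / (AUC_iv / D_iv)
  = (172/225) / (546/150)
  = 0.764444 / 3.64 = 0.2100
  = 21.00%

F = 21%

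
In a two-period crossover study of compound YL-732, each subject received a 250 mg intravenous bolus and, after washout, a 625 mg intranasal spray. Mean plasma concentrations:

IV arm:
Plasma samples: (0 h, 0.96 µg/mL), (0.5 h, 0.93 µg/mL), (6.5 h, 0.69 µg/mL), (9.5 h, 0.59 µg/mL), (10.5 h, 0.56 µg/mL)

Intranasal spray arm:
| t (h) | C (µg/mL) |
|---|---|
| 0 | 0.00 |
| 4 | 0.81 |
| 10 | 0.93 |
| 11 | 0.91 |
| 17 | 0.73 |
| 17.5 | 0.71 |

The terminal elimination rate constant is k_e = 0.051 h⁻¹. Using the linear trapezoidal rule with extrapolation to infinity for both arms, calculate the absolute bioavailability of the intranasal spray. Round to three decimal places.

F = 0.573

Trapezoidal AUC_0→10.5 (IV):
  [0→0.5]: (0.96+0.93)/2 × 0.5 = 0.4725
  [0.5→6.5]: (0.93+0.69)/2 × 6 = 4.86
  [6.5→9.5]: (0.69+0.59)/2 × 3 = 1.92
  [9.5→10.5]: (0.59+0.56)/2 × 1 = 0.575
  Sum = 7.8275 µg/mL·h
IV tail: 0.56/0.051 = 10.980; AUC_iv,0→∞ = 7.8275 + 10.980 = 18.8075 µg/mL·h
Trapezoidal AUC_0→17.5 (intranasal spray):
  [0→4]: (0.00+0.81)/2 × 4 = 1.62
  [4→10]: (0.81+0.93)/2 × 6 = 5.22
  [10→11]: (0.93+0.91)/2 × 1 = 0.92
  [11→17]: (0.91+0.73)/2 × 6 = 4.92
  [17→17.5]: (0.73+0.71)/2 × 0.5 = 0.36
  Sum = 13.04 µg/mL·h
intranasal spray tail: 0.71/0.051 = 13.922; AUC_ev,0→∞ = 13.04 + 13.922 = 26.962 µg/mL·h
F = (AUC_ev/D_ev)/(AUC_iv/D_iv) = (26.962/625)/(18.8075/250) = 0.0431392/0.07523 = 0.5734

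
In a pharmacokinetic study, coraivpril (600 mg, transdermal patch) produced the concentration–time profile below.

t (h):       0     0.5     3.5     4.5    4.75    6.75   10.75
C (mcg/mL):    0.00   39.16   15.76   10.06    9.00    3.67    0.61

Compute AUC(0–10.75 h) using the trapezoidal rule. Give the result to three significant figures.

Trapezoidal AUC_0→10.75:
  [0→0.5]: (0.00+39.16)/2 × 0.5 = 9.79
  [0.5→3.5]: (39.16+15.76)/2 × 3 = 82.38
  [3.5→4.5]: (15.76+10.06)/2 × 1 = 12.91
  [4.5→4.75]: (10.06+9.00)/2 × 0.25 = 2.3825
  [4.75→6.75]: (9.00+3.67)/2 × 2 = 12.67
  [6.75→10.75]: (3.67+0.61)/2 × 4 = 8.56
  Sum = 128.6925 mcg/mL·h

AUC = 129 mcg/mL·h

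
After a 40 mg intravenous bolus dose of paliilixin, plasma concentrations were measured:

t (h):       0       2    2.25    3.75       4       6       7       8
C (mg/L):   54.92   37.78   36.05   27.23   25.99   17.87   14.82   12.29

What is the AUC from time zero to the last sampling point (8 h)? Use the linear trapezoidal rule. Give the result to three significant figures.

AUC = 230 mg/L·h

Trapezoidal AUC_0→8:
  [0→2]: (54.92+37.78)/2 × 2 = 92.7
  [2→2.25]: (37.78+36.05)/2 × 0.25 = 9.22875
  [2.25→3.75]: (36.05+27.23)/2 × 1.5 = 47.46
  [3.75→4]: (27.23+25.99)/2 × 0.25 = 6.6525
  [4→6]: (25.99+17.87)/2 × 2 = 43.86
  [6→7]: (17.87+14.82)/2 × 1 = 16.345
  [7→8]: (14.82+12.29)/2 × 1 = 13.555
  Sum = 229.80125 mg/L·h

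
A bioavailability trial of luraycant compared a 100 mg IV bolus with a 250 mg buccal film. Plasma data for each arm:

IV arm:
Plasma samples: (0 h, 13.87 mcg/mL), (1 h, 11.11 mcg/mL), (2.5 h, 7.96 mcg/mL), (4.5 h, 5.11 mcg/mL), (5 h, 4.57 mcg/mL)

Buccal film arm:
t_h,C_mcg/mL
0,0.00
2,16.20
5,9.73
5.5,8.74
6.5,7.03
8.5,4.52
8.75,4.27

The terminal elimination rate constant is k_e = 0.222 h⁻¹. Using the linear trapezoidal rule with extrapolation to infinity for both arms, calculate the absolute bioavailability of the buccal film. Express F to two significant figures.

F = 0.63

Trapezoidal AUC_0→5 (IV):
  [0→1]: (13.87+11.11)/2 × 1 = 12.49
  [1→2.5]: (11.11+7.96)/2 × 1.5 = 14.3025
  [2.5→4.5]: (7.96+5.11)/2 × 2 = 13.07
  [4.5→5]: (5.11+4.57)/2 × 0.5 = 2.42
  Sum = 42.2825 mcg/mL·h
IV tail: 4.57/0.222 = 20.586; AUC_iv,0→∞ = 42.2825 + 20.586 = 62.8685 mcg/mL·h
Trapezoidal AUC_0→8.75 (buccal film):
  [0→2]: (0.00+16.20)/2 × 2 = 16.2
  [2→5]: (16.20+9.73)/2 × 3 = 38.895
  [5→5.5]: (9.73+8.74)/2 × 0.5 = 4.6175
  [5.5→6.5]: (8.74+7.03)/2 × 1 = 7.885
  [6.5→8.5]: (7.03+4.52)/2 × 2 = 11.55
  [8.5→8.75]: (4.52+4.27)/2 × 0.25 = 1.09875
  Sum = 80.24625 mcg/mL·h
buccal film tail: 4.27/0.222 = 19.234; AUC_ev,0→∞ = 80.24625 + 19.234 = 99.48025 mcg/mL·h
F = (AUC_ev/D_ev)/(AUC_iv/D_iv) = (99.48025/250)/(62.8685/100) = 0.397921/0.628685 = 0.6329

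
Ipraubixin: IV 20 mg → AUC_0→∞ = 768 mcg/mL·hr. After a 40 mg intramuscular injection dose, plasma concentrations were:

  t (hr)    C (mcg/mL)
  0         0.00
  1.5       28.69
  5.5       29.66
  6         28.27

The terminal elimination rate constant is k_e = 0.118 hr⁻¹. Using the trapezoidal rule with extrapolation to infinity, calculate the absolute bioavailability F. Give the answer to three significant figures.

Trapezoidal AUC_0→6 (intramuscular injection):
  [0→1.5]: (0.00+28.69)/2 × 1.5 = 21.5175
  [1.5→5.5]: (28.69+29.66)/2 × 4 = 116.7
  [5.5→6]: (29.66+28.27)/2 × 0.5 = 14.4825
  Sum = 152.7 mcg/mL·hr
Tail: C_last/k_e = 28.27/0.118 = 239.576
AUC_0→∞ (intramuscular injection) = 152.7 + 239.576 = 392.276 mcg/mL·hr
F = (AUC_ev/D_ev)/(AUC_iv/D_iv) = (392.276/40)/(768/20) = 9.8069/38.4 = 0.2554

F = 0.255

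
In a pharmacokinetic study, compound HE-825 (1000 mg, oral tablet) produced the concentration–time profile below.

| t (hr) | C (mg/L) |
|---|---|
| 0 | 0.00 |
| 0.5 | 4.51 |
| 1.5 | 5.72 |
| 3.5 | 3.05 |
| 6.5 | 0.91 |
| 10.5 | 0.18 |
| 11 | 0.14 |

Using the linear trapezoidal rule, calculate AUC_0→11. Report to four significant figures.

Trapezoidal AUC_0→11:
  [0→0.5]: (0.00+4.51)/2 × 0.5 = 1.1275
  [0.5→1.5]: (4.51+5.72)/2 × 1 = 5.115
  [1.5→3.5]: (5.72+3.05)/2 × 2 = 8.77
  [3.5→6.5]: (3.05+0.91)/2 × 3 = 5.94
  [6.5→10.5]: (0.91+0.18)/2 × 4 = 2.18
  [10.5→11]: (0.18+0.14)/2 × 0.5 = 0.08
  Sum = 23.2125 mg/L·hr

AUC = 23.21 mg/L·hr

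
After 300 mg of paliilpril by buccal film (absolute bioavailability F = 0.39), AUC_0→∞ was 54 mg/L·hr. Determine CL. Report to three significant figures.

CL = F × Dose / AUC_0→∞
   = 0.39 × 300 / 54 = 2.16667 L/hr

CL = 2.17 L/hr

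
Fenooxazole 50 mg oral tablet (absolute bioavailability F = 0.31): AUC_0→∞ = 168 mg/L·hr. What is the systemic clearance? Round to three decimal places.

CL = F × Dose / AUC_0→∞
   = 0.31 × 50 / 168 = 0.0922619 L/hr

CL = 0.092 L/hr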